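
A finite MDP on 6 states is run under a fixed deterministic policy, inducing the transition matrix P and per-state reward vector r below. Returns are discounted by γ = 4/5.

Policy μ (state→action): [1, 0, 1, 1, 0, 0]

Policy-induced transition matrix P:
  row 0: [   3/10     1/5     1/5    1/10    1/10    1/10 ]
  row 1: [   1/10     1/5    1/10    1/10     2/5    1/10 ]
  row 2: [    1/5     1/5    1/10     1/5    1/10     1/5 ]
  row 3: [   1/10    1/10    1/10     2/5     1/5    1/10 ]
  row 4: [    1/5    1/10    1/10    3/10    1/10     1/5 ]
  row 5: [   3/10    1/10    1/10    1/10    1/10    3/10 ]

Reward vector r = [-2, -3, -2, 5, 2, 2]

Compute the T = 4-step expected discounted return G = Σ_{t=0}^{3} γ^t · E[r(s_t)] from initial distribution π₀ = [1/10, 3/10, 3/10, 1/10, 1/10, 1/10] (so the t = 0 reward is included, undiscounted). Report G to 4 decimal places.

t=0: π = [0.1000, 0.3000, 0.3000, 0.1000, 0.1000, 0.1000], E[r] = -0.8000, γ^t·E[r] = -0.800000, running G = -0.800000
t=1: π = [0.1800, 0.1700, 0.1100, 0.1800, 0.2000, 0.1600], E[r] = 0.5300, γ^t·E[r] = 0.424000, running G = -0.376000
t=2: π = [0.1990, 0.1460, 0.1180, 0.2050, 0.1690, 0.1630], E[r] = 0.6170, γ^t·E[r] = 0.394880, running G = 0.018880
t=3: π = [0.2011, 0.1463, 0.1199, 0.2071, 0.1643, 0.1613], E[r] = 0.6058, γ^t·E[r] = 0.310170, running G = 0.329050

G = 0.3290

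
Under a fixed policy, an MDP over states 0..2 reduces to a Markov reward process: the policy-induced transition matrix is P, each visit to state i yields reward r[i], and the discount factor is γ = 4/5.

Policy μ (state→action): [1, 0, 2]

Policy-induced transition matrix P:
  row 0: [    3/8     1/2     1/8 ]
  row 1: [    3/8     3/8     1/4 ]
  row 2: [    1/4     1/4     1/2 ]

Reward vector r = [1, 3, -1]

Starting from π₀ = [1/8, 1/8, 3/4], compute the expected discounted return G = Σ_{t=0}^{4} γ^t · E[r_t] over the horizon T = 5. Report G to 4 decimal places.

G = 2.1286

t=0: π = [0.1250, 0.1250, 0.7500], E[r] = -0.2500, γ^t·E[r] = -0.250000, running G = -0.250000
t=1: π = [0.2813, 0.2969, 0.4219], E[r] = 0.7500, γ^t·E[r] = 0.600000, running G = 0.350000
t=2: π = [0.3223, 0.3574, 0.3203], E[r] = 1.0742, γ^t·E[r] = 0.687500, running G = 1.037500
t=3: π = [0.3350, 0.3752, 0.2898], E[r] = 1.1709, γ^t·E[r] = 0.599500, running G = 1.637000
t=4: π = [0.3388, 0.3806, 0.2806], E[r] = 1.2001, γ^t·E[r] = 0.491575, running G = 2.128575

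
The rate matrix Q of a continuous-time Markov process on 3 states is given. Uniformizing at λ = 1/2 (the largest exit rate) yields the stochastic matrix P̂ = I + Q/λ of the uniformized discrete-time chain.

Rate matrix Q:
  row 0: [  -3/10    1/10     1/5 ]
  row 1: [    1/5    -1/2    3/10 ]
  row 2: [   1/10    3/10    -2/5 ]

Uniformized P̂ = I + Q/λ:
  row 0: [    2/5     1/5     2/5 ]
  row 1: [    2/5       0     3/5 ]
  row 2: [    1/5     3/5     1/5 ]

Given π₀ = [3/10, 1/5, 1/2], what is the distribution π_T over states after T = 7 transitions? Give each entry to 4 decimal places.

t=0: π = [0.3000, 0.2000, 0.5000]
t=1: π = [0.3000, 0.3600, 0.3400]
t=2: π = [0.3320, 0.2640, 0.4040]
t=3: π = [0.3192, 0.3088, 0.3720]
t=4: π = [0.3256, 0.2870, 0.3874]
t=5: π = [0.3225, 0.2975, 0.3799]
t=6: π = [0.3240, 0.2925, 0.3835]
t=7: π = [0.3233, 0.2949, 0.3818]

π = [0.3233, 0.2949, 0.3818]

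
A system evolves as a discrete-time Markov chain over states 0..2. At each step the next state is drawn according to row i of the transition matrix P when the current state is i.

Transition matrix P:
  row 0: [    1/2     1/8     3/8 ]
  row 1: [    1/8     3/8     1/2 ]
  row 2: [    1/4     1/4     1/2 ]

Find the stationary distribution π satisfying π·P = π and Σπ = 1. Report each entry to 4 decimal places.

Balance equations π_j = Σ_i π_i·P[i][j]:
  π_0 = 1/2·π_0 + 1/8·π_1 + 1/4·π_2
  π_1 = 1/8·π_0 + 3/8·π_1 + 1/4·π_2
  normalize: π_0 + π_1 + π_2 = 1
Solving the linear system gives exactly π = [12/41, 10/41, 19/41].

π = [0.2927, 0.2439, 0.4634]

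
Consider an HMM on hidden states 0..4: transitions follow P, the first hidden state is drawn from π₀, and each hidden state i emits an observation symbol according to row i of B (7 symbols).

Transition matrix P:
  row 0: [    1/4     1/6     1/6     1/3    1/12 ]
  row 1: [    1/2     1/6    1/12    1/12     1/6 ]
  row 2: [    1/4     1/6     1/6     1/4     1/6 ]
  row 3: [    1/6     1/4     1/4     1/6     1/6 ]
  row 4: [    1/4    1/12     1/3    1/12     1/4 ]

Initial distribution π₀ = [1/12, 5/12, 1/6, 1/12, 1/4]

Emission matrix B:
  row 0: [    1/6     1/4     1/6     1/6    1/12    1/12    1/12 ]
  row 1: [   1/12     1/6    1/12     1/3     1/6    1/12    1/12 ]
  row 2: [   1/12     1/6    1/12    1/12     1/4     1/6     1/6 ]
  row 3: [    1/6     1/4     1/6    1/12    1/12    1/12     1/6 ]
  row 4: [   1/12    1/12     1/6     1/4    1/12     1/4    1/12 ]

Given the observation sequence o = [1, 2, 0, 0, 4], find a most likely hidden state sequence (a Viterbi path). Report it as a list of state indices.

t=0: δ = [2.083e-02, 6.944e-02, 2.778e-02, 2.083e-02, 2.083e-02]  (obs o_0=1)
t=1: δ = [5.787e-03, 9.645e-04, 5.787e-04, 1.157e-03, 1.929e-03]  ψ = [1, 1, 4, 0, 1]  (obs o_1=2)
t=2: δ = [2.411e-04, 8.038e-05, 8.038e-05, 3.215e-04, 4.019e-05]  ψ = [0, 0, 0, 0, 0]  (obs o_2=0)
t=3: δ = [1.005e-05, 6.698e-06, 6.698e-06, 1.340e-05, 4.465e-06]  ψ = [0, 3, 3, 0, 3]  (obs o_3=0)
t=4: δ = [2.791e-07, 5.582e-07, 8.372e-07, 2.791e-07, 1.861e-07]  ψ = [1, 3, 3, 0, 3]  (obs o_4=4)
backtrack: best end state = 2; path = [1, 0, 0, 3, 2]

path = [1, 0, 0, 3, 2]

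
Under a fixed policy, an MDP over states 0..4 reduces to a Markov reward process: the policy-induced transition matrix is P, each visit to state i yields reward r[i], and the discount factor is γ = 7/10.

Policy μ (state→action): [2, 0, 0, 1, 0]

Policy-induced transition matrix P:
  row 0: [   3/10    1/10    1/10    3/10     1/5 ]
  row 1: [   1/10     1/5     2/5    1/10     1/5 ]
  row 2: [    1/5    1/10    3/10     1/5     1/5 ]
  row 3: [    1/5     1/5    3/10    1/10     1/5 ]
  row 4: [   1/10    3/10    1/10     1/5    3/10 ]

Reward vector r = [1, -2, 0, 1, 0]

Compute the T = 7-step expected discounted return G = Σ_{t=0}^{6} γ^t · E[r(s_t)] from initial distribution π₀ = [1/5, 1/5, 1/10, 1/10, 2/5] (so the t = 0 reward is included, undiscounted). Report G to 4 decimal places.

G = -0.1665

t=0: π = [0.2000, 0.2000, 0.1000, 0.1000, 0.4000], E[r] = -0.1000, γ^t·E[r] = -0.100000, running G = -0.100000
t=1: π = [0.1600, 0.2100, 0.2000, 0.1900, 0.2400], E[r] = -0.0700, γ^t·E[r] = -0.049000, running G = -0.149000
t=2: π = [0.1710, 0.1880, 0.2410, 0.1760, 0.2240], E[r] = -0.0290, γ^t·E[r] = -0.014210, running G = -0.163210
t=3: π = [0.1759, 0.1812, 0.2398, 0.1807, 0.2224], E[r] = -0.0058, γ^t·E[r] = -0.001989, running G = -0.165199
t=4: π = [0.1772, 0.1807, 0.2385, 0.1814, 0.2222], E[r] = -0.0027, γ^t·E[r] = -0.000651, running G = -0.165850
t=5: π = [0.1774, 0.1807, 0.2382, 0.1815, 0.2222], E[r] = -0.0024, γ^t·E[r] = -0.000397, running G = -0.166247
t=6: π = [0.1775, 0.1807, 0.2381, 0.1815, 0.2222], E[r] = -0.0023, γ^t·E[r] = -0.000276, running G = -0.166523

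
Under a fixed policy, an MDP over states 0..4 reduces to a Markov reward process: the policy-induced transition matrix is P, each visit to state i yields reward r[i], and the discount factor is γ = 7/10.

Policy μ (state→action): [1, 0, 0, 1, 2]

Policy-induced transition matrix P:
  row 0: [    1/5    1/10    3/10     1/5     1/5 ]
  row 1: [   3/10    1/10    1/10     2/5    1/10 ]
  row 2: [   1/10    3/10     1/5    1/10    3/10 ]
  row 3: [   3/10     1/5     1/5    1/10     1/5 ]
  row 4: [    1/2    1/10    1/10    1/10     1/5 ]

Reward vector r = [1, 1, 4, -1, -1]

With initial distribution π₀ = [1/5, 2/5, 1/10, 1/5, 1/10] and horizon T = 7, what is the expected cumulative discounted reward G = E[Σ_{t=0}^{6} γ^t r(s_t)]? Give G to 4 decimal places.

t=0: π = [0.2000, 0.4000, 0.1000, 0.2000, 0.1000], E[r] = 0.7000, γ^t·E[r] = 0.700000, running G = 0.700000
t=1: π = [0.2800, 0.1400, 0.1700, 0.2400, 0.1700], E[r] = 0.6900, γ^t·E[r] = 0.483000, running G = 1.183000
t=2: π = [0.2720, 0.1580, 0.1970, 0.1700, 0.2030], E[r] = 0.8450, γ^t·E[r] = 0.414050, running G = 1.597050
t=3: π = [0.2740, 0.1564, 0.1911, 0.1746, 0.2039], E[r] = 0.8163, γ^t·E[r] = 0.279991, running G = 1.877041
t=4: π = [0.2752, 0.1557, 0.1914, 0.1743, 0.2035], E[r] = 0.8185, γ^t·E[r] = 0.196529, running G = 2.073570
t=5: π = [0.2749, 0.1557, 0.1916, 0.1742, 0.2036], E[r] = 0.8192, γ^t·E[r] = 0.137687, running G = 2.211257
t=6: π = [0.2749, 0.1557, 0.1916, 0.1742, 0.2036], E[r] = 0.8191, γ^t·E[r] = 0.096367, running G = 2.307624

G = 2.3076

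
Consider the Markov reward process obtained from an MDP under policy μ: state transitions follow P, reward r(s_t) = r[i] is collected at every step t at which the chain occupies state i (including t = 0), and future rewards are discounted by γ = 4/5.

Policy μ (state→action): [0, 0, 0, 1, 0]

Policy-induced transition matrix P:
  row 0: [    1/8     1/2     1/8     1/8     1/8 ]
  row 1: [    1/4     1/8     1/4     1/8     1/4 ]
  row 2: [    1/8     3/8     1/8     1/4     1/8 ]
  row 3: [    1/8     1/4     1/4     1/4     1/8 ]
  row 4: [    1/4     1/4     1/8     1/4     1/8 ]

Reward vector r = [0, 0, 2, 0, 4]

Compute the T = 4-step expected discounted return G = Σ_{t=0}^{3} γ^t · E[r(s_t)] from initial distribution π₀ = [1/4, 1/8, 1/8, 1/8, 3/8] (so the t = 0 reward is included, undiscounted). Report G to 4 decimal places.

G = 3.6270

t=0: π = [0.2500, 0.1250, 0.1250, 0.1250, 0.3750], E[r] = 1.7500, γ^t·E[r] = 1.750000, running G = 1.750000
t=1: π = [0.1875, 0.3125, 0.1563, 0.2031, 0.1406], E[r] = 0.8750, γ^t·E[r] = 0.700000, running G = 2.450000
t=2: π = [0.1816, 0.2773, 0.1895, 0.1875, 0.1641], E[r] = 1.0352, γ^t·E[r] = 0.662500, running G = 3.112500
t=3: π = [0.1802, 0.2844, 0.1831, 0.1926, 0.1597], E[r] = 1.0049, γ^t·E[r] = 0.514500, running G = 3.627000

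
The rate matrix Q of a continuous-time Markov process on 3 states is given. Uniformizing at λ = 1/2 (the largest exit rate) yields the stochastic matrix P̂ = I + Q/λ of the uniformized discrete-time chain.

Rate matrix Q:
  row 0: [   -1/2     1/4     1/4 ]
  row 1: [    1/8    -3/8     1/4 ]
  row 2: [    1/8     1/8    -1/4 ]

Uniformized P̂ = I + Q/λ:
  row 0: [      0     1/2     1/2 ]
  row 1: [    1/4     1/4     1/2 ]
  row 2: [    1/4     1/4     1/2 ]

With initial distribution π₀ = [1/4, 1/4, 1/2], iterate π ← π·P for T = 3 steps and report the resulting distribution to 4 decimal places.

π = [0.1992, 0.3008, 0.5000]

t=0: π = [0.2500, 0.2500, 0.5000]
t=1: π = [0.1875, 0.3125, 0.5000]
t=2: π = [0.2031, 0.2969, 0.5000]
t=3: π = [0.1992, 0.3008, 0.5000]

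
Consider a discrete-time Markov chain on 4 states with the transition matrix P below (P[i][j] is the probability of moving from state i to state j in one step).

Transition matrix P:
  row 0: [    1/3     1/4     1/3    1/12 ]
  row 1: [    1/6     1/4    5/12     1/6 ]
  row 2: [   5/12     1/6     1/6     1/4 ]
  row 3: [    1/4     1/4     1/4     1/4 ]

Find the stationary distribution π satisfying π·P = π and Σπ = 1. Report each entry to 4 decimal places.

Balance equations π_j = Σ_i π_i·P[i][j]:
  π_0 = 1/3·π_0 + 1/6·π_1 + 5/12·π_2 + 1/4·π_3
  π_1 = 1/4·π_0 + 1/4·π_1 + 1/6·π_2 + 1/4·π_3
  π_2 = 1/3·π_0 + 5/12·π_1 + 1/6·π_2 + 1/4·π_3
  normalize: π_0 + π_1 + π_2 + π_3 = 1
Solving the linear system gives exactly π = [174/571, 129/571, 165/571, 103/571].

π = [0.3047, 0.2259, 0.2890, 0.1804]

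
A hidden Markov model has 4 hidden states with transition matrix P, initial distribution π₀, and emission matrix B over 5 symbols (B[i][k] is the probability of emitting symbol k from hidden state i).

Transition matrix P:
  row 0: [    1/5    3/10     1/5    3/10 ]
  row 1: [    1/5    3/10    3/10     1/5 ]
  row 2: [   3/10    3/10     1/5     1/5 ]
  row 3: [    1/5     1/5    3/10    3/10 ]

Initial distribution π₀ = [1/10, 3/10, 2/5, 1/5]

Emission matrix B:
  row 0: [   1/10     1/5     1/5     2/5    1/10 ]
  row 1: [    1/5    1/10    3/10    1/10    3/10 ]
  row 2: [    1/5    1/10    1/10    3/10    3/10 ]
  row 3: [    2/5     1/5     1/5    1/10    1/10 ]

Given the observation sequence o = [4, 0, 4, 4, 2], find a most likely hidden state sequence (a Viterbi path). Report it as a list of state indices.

path = [2, 3, 2, 1, 1]

t=0: δ = [1.000e-02, 9.000e-02, 1.200e-01, 2.000e-02]  (obs o_0=4)
t=1: δ = [3.600e-03, 7.200e-03, 5.400e-03, 9.600e-03]  ψ = [2, 2, 1, 2]  (obs o_1=0)
t=2: δ = [1.920e-04, 6.480e-04, 8.640e-04, 2.880e-04]  ψ = [3, 1, 3, 3]  (obs o_2=4)
t=3: δ = [2.592e-05, 7.776e-05, 5.832e-05, 1.728e-05]  ψ = [2, 2, 1, 2]  (obs o_3=4)
t=4: δ = [3.499e-06, 6.998e-06, 2.333e-06, 3.110e-06]  ψ = [2, 1, 1, 1]  (obs o_4=2)
backtrack: best end state = 1; path = [2, 3, 2, 1, 1]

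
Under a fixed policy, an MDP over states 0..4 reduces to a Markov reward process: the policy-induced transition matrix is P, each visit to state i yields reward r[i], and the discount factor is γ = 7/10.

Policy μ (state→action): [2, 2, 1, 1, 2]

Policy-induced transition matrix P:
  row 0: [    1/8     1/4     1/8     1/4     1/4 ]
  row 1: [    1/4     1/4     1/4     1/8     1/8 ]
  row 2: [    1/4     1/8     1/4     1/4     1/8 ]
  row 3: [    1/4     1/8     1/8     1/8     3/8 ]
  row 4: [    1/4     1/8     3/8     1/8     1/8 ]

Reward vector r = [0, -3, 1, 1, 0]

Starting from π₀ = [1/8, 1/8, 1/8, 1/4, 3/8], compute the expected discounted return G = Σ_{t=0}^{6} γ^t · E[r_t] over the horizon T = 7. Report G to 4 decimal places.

G = -0.2004

t=0: π = [0.1250, 0.1250, 0.1250, 0.2500, 0.3750], E[r] = 0.0000, γ^t·E[r] = 0.000000, running G = 0.000000
t=1: π = [0.2344, 0.1563, 0.2500, 0.1563, 0.2031], E[r] = -0.0625, γ^t·E[r] = -0.043750, running G = -0.043750
t=2: π = [0.2207, 0.1738, 0.2266, 0.1855, 0.1934], E[r] = -0.1094, γ^t·E[r] = -0.053594, running G = -0.097344
t=3: π = [0.2224, 0.1743, 0.2234, 0.1809, 0.1990], E[r] = -0.1187, γ^t·E[r] = -0.040698, running G = -0.138042
t=4: π = [0.2222, 0.1746, 0.2245, 0.1807, 0.1980], E[r] = -0.1186, γ^t·E[r] = -0.028474, running G = -0.166515
t=5: π = [0.2222, 0.1746, 0.2244, 0.1808, 0.1980], E[r] = -0.1186, γ^t·E[r] = -0.019929, running G = -0.186444
t=6: π = [0.2222, 0.1746, 0.2244, 0.1808, 0.1980], E[r] = -0.1186, γ^t·E[r] = -0.013956, running G = -0.200400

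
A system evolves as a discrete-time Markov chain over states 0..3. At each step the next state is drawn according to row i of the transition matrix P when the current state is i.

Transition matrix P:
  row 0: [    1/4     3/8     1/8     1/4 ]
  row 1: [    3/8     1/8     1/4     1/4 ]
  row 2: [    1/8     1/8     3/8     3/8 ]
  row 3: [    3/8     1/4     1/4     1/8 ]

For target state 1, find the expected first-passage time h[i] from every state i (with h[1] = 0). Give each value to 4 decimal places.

First-step conditioning: h[1] = 0; for i ≠ 1, h[i] = 1 + Σ_k P[i][k]·h[k].
  h[0] = 1 + 1/4·h[0] + 1/8·h[2] + 1/4·h[3]
  h[2] = 1 + 1/8·h[0] + 3/8·h[2] + 3/8·h[3]
  h[3] = 1 + 3/8·h[0] + 1/4·h[2] + 1/8·h[3]
Solving the 3×3 linear system over states ≠ 1 gives exactly h = [106/31, 0, 144/31, 122/31] (h[1] = 0 is the target).

h = [3.4194, 0.0000, 4.6452, 3.9355]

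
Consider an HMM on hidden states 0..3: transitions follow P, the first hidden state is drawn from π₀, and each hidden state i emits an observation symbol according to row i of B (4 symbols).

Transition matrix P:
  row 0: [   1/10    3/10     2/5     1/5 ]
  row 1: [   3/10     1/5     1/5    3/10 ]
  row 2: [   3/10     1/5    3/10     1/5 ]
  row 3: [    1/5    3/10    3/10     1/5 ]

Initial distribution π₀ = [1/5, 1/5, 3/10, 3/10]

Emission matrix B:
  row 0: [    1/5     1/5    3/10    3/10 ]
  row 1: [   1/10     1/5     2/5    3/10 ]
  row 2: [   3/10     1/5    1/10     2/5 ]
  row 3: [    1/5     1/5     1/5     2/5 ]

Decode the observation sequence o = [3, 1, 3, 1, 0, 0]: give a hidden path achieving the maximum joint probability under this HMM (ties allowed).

path = [2, 0, 2, 0, 2, 2]

t=0: δ = [6.000e-02, 6.000e-02, 1.200e-01, 1.200e-01]  (obs o_0=3)
t=1: δ = [7.200e-03, 7.200e-03, 7.200e-03, 4.800e-03]  ψ = [2, 3, 2, 2]  (obs o_1=1)
t=2: δ = [6.480e-04, 6.480e-04, 1.152e-03, 8.640e-04]  ψ = [1, 0, 0, 1]  (obs o_2=3)
t=3: δ = [6.912e-05, 5.184e-05, 6.912e-05, 4.608e-05]  ψ = [2, 3, 2, 2]  (obs o_3=1)
t=4: δ = [4.147e-06, 2.074e-06, 8.294e-06, 3.110e-06]  ψ = [2, 0, 0, 1]  (obs o_4=0)
t=5: δ = [4.977e-07, 1.659e-07, 7.465e-07, 3.318e-07]  ψ = [2, 2, 2, 2]  (obs o_5=0)
backtrack: best end state = 2; path = [2, 0, 2, 0, 2, 2]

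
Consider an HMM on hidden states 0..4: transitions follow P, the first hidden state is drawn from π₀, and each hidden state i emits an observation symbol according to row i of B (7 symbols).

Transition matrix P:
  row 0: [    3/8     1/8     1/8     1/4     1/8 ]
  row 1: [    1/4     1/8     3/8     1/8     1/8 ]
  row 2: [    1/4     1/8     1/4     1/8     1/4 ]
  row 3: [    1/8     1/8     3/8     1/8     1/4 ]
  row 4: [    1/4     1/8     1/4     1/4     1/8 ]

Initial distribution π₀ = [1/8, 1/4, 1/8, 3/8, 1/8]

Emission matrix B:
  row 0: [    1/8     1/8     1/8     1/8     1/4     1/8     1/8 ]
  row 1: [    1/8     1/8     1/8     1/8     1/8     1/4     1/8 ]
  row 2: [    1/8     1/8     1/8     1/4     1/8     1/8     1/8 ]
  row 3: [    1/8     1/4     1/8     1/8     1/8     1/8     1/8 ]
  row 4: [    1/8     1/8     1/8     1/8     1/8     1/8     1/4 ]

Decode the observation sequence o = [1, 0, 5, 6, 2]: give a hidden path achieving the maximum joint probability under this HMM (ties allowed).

t=0: δ = [1.562e-02, 3.125e-02, 1.562e-02, 9.375e-02, 1.562e-02]  (obs o_0=1)
t=1: δ = [1.465e-03, 1.465e-03, 4.395e-03, 1.465e-03, 2.930e-03]  ψ = [3, 3, 3, 3, 3]  (obs o_1=0)
t=2: δ = [1.373e-04, 1.373e-04, 1.373e-04, 9.155e-05, 1.373e-04]  ψ = [2, 2, 2, 4, 2]  (obs o_2=5)
t=3: δ = [6.437e-06, 2.146e-06, 6.437e-06, 4.292e-06, 8.583e-06]  ψ = [0, 0, 1, 0, 2]  (obs o_3=6)
t=4: δ = [3.017e-07, 1.341e-07, 2.682e-07, 2.682e-07, 2.012e-07]  ψ = [0, 4, 4, 4, 2]  (obs o_4=2)
backtrack: best end state = 0; path = [3, 2, 0, 0, 0]

path = [3, 2, 0, 0, 0]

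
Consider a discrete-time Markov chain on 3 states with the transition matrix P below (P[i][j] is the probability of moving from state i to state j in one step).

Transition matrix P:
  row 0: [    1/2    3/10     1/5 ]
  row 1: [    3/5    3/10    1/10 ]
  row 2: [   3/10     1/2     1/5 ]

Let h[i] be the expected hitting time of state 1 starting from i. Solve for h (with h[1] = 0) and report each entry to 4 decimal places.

h = [2.9412, 0.0000, 2.3529]

First-step conditioning: h[1] = 0; for i ≠ 1, h[i] = 1 + Σ_k P[i][k]·h[k].
  h[0] = 1 + 1/2·h[0] + 1/5·h[2]
  h[2] = 1 + 3/10·h[0] + 1/5·h[2]
Solving the 2×2 linear system over states ≠ 1 gives exactly h = [50/17, 0, 40/17] (h[1] = 0 is the target).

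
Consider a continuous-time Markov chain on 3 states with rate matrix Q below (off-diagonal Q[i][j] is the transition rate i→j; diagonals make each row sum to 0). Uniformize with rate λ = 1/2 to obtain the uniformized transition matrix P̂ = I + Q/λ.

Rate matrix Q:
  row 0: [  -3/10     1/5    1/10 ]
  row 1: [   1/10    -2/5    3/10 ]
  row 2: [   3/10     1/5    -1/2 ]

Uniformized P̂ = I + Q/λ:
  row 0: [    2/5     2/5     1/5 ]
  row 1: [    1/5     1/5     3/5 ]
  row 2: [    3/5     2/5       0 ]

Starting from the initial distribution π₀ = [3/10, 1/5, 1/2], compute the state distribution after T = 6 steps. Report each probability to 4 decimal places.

t=0: π = [0.3000, 0.2000, 0.5000]
t=1: π = [0.4600, 0.3600, 0.1800]
t=2: π = [0.3640, 0.3280, 0.3080]
t=3: π = [0.3960, 0.3344, 0.2696]
t=4: π = [0.3870, 0.3331, 0.2798]
t=5: π = [0.3893, 0.3334, 0.2773]
t=6: π = [0.3888, 0.3333, 0.2779]

π = [0.3888, 0.3333, 0.2779]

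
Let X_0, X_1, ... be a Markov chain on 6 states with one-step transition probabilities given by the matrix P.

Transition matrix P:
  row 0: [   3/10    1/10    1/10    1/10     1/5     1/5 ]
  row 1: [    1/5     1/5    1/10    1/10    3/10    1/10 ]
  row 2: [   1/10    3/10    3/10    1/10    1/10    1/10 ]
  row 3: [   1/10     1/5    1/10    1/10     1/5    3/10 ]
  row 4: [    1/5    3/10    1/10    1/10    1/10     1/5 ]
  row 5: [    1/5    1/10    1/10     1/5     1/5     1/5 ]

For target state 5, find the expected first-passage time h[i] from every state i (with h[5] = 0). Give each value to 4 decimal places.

h = [5.6077, 6.2437, 6.4532, 5.1106, 5.7234, 0.0000]

First-step conditioning: h[5] = 0; for i ≠ 5, h[i] = 1 + Σ_k P[i][k]·h[k].
  h[0] = 1 + 3/10·h[0] + 1/10·h[1] + 1/10·h[2] + 1/10·h[3] + 1/5·h[4]
  h[1] = 1 + 1/5·h[0] + 1/5·h[1] + 1/10·h[2] + 1/10·h[3] + 3/10·h[4]
  h[2] = 1 + 1/10·h[0] + 3/10·h[1] + 3/10·h[2] + 1/10·h[3] + 1/10·h[4]
  h[3] = 1 + 1/10·h[0] + 1/5·h[1] + 1/10·h[2] + 1/10·h[3] + 1/5·h[4]
  h[4] = 1 + 1/5·h[0] + 3/10·h[1] + 1/10·h[2] + 1/10·h[3] + 1/10·h[4]
Solving the 5×5 linear system over states ≠ 5 gives exactly h = [38800/6919, 43200/6919, 44650/6919, 2080/407, 3600/629, 0] (h[5] = 0 is the target).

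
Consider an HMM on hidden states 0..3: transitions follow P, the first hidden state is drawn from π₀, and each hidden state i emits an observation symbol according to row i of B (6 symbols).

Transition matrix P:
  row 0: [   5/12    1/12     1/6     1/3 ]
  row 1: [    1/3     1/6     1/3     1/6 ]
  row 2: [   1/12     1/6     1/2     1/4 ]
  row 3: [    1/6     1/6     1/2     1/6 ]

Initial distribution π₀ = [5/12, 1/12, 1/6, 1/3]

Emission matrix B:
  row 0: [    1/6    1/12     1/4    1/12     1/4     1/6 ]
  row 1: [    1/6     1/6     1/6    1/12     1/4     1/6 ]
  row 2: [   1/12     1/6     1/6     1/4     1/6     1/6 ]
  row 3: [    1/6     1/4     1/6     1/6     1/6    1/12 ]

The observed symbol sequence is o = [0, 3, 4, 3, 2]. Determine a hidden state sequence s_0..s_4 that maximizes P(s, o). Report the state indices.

path = [3, 2, 2, 2, 2]

t=0: δ = [6.944e-02, 1.389e-02, 1.389e-02, 5.556e-02]  (obs o_0=0)
t=1: δ = [2.411e-03, 7.716e-04, 6.944e-03, 3.858e-03]  ψ = [0, 3, 3, 0]  (obs o_1=3)
t=2: δ = [2.512e-04, 2.894e-04, 5.787e-04, 2.894e-04]  ψ = [0, 2, 2, 2]  (obs o_2=4)
t=3: δ = [8.721e-06, 8.038e-06, 7.234e-05, 2.411e-05]  ψ = [0, 2, 2, 2]  (obs o_3=3)
t=4: δ = [1.507e-06, 2.009e-06, 6.028e-06, 3.014e-06]  ψ = [2, 2, 2, 2]  (obs o_4=2)
backtrack: best end state = 2; path = [3, 2, 2, 2, 2]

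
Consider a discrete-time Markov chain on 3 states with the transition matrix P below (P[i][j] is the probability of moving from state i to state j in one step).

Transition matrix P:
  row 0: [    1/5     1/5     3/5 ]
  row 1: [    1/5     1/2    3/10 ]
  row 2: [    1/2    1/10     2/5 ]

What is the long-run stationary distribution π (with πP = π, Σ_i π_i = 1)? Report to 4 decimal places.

Balance equations π_j = Σ_i π_i·P[i][j]:
  π_0 = 1/5·π_0 + 1/5·π_1 + 1/2·π_2
  π_1 = 1/5·π_0 + 1/2·π_1 + 1/10·π_2
  normalize: π_0 + π_1 + π_2 = 1
Solving the linear system gives exactly π = [1/3, 2/9, 4/9].

π = [0.3333, 0.2222, 0.4444]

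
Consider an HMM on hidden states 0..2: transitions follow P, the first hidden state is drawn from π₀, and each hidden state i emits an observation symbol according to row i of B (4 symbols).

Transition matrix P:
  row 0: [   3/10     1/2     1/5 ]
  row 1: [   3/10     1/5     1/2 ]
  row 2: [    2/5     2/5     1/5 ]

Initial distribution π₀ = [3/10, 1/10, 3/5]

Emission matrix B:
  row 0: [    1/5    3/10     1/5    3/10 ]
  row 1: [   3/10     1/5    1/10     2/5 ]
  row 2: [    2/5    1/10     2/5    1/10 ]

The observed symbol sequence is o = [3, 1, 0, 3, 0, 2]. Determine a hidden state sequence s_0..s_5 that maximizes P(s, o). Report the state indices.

path = [0, 1, 2, 0, 1, 2]

t=0: δ = [9.000e-02, 4.000e-02, 6.000e-02]  (obs o_0=3)
t=1: δ = [8.100e-03, 9.000e-03, 2.000e-03]  ψ = [0, 0, 1]  (obs o_1=1)
t=2: δ = [5.400e-04, 1.215e-03, 1.800e-03]  ψ = [1, 0, 1]  (obs o_2=0)
t=3: δ = [2.160e-04, 2.880e-04, 6.075e-05]  ψ = [2, 2, 1]  (obs o_3=3)
t=4: δ = [1.728e-05, 3.240e-05, 5.760e-05]  ψ = [1, 0, 1]  (obs o_4=0)
t=5: δ = [4.608e-06, 2.304e-06, 6.480e-06]  ψ = [2, 2, 1]  (obs o_5=2)
backtrack: best end state = 2; path = [0, 1, 2, 0, 1, 2]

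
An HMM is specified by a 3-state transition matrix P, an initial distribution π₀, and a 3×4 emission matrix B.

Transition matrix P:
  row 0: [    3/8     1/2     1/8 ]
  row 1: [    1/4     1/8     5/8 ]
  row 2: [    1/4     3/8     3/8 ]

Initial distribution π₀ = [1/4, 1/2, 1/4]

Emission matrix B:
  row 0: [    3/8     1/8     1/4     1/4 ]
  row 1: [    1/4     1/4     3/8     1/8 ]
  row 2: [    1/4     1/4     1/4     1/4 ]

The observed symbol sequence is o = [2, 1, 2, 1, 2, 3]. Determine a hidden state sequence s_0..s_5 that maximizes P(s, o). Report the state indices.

path = [1, 2, 1, 2, 1, 2]

t=0: δ = [6.250e-02, 1.875e-01, 6.250e-02]  (obs o_0=2)
t=1: δ = [5.859e-03, 7.812e-03, 2.930e-02]  ψ = [1, 0, 1]  (obs o_1=1)
t=2: δ = [1.831e-03, 4.120e-03, 2.747e-03]  ψ = [2, 2, 2]  (obs o_2=2)
t=3: δ = [1.287e-04, 2.575e-04, 6.437e-04]  ψ = [1, 2, 1]  (obs o_3=1)
t=4: δ = [4.023e-05, 9.052e-05, 6.035e-05]  ψ = [2, 2, 2]  (obs o_4=2)
t=5: δ = [5.658e-06, 2.829e-06, 1.414e-05]  ψ = [1, 2, 1]  (obs o_5=3)
backtrack: best end state = 2; path = [1, 2, 1, 2, 1, 2]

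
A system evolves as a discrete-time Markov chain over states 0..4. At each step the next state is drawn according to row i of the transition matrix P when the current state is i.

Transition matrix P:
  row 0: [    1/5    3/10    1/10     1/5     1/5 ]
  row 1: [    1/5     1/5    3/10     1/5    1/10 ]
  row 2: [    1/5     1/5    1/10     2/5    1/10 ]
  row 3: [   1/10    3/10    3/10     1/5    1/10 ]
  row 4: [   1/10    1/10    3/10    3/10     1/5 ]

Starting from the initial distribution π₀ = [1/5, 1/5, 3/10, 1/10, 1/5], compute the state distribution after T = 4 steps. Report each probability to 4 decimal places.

π = [0.1613, 0.2291, 0.2231, 0.2575, 0.1290]

t=0: π = [0.2000, 0.2000, 0.3000, 0.1000, 0.2000]
t=1: π = [0.1700, 0.2100, 0.2000, 0.2800, 0.1400]
t=2: π = [0.1580, 0.2310, 0.2260, 0.2540, 0.1310]
t=3: π = [0.1615, 0.2281, 0.2232, 0.2583, 0.1289]
t=4: π = [0.1613, 0.2291, 0.2231, 0.2575, 0.1290]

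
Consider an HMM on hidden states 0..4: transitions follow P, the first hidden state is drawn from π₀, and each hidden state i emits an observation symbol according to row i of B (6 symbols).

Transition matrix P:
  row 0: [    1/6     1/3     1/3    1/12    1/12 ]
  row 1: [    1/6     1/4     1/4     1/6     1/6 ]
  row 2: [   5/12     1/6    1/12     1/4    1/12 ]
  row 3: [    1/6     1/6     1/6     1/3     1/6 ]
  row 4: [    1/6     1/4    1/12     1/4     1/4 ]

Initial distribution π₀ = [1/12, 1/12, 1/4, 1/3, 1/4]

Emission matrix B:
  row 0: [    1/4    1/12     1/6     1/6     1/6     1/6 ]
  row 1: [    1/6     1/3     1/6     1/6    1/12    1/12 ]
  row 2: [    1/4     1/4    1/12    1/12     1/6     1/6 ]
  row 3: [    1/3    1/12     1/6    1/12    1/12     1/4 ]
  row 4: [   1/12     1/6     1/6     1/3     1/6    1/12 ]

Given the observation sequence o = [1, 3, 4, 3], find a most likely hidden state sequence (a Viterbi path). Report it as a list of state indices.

t=0: δ = [6.944e-03, 2.778e-02, 6.250e-02, 2.778e-02, 4.167e-02]  (obs o_0=1)
t=1: δ = [4.340e-03, 1.736e-03, 5.787e-04, 1.302e-03, 3.472e-03]  ψ = [2, 2, 1, 2, 4]  (obs o_1=3)
t=2: δ = [1.206e-04, 1.206e-04, 2.411e-04, 7.234e-05, 1.447e-04]  ψ = [0, 0, 0, 4, 4]  (obs o_2=4)
t=3: δ = [1.674e-05, 6.698e-06, 3.349e-06, 5.023e-06, 1.206e-05]  ψ = [2, 0, 0, 2, 4]  (obs o_3=3)
backtrack: best end state = 0; path = [2, 0, 2, 0]

path = [2, 0, 2, 0]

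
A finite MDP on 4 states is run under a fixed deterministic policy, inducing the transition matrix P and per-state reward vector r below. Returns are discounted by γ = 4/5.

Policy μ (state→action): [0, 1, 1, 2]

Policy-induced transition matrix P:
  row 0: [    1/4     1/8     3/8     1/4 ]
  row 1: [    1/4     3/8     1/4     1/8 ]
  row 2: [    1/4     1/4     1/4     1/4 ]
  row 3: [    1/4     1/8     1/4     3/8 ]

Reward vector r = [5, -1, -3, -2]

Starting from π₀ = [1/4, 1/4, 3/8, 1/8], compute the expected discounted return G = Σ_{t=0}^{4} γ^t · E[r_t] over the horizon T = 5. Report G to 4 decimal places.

t=0: π = [0.2500, 0.2500, 0.3750, 0.1250], E[r] = -0.3750, γ^t·E[r] = -0.375000, running G = -0.375000
t=1: π = [0.2500, 0.2344, 0.2813, 0.2344], E[r] = -0.2969, γ^t·E[r] = -0.237500, running G = -0.612500
t=2: π = [0.2500, 0.2188, 0.2813, 0.2500], E[r] = -0.3125, γ^t·E[r] = -0.200000, running G = -0.812500
t=3: π = [0.2500, 0.2148, 0.2813, 0.2539], E[r] = -0.3164, γ^t·E[r] = -0.162000, running G = -0.974500
t=4: π = [0.2500, 0.2139, 0.2813, 0.2549], E[r] = -0.3174, γ^t·E[r] = -0.130000, running G = -1.104500

G = -1.1045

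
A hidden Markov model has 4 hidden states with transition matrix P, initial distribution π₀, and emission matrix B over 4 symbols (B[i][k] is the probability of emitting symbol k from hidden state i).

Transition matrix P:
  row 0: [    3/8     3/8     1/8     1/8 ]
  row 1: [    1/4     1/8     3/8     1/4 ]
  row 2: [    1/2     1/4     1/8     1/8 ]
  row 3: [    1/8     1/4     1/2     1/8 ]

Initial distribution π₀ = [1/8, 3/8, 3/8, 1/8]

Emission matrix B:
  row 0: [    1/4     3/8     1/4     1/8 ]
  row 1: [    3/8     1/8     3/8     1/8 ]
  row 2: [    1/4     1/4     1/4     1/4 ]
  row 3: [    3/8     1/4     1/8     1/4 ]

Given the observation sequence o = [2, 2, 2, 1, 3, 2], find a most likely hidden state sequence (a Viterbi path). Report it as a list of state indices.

path = [2, 0, 1, 3, 2, 0]

t=0: δ = [3.125e-02, 1.406e-01, 9.375e-02, 1.562e-02]  (obs o_0=2)
t=1: δ = [1.172e-02, 8.789e-03, 1.318e-02, 4.395e-03]  ψ = [2, 2, 1, 1]  (obs o_1=2)
t=2: δ = [1.648e-03, 1.648e-03, 8.240e-04, 2.747e-04]  ψ = [2, 0, 1, 1]  (obs o_2=2)
t=3: δ = [2.317e-04, 7.725e-05, 1.545e-04, 1.030e-04]  ψ = [0, 0, 1, 1]  (obs o_3=1)
t=4: δ = [1.086e-05, 1.086e-05, 1.287e-05, 7.242e-06]  ψ = [0, 0, 3, 0]  (obs o_4=3)
t=5: δ = [1.609e-06, 1.528e-06, 1.018e-06, 3.395e-07]  ψ = [2, 0, 1, 1]  (obs o_5=2)
backtrack: best end state = 0; path = [2, 0, 1, 3, 2, 0]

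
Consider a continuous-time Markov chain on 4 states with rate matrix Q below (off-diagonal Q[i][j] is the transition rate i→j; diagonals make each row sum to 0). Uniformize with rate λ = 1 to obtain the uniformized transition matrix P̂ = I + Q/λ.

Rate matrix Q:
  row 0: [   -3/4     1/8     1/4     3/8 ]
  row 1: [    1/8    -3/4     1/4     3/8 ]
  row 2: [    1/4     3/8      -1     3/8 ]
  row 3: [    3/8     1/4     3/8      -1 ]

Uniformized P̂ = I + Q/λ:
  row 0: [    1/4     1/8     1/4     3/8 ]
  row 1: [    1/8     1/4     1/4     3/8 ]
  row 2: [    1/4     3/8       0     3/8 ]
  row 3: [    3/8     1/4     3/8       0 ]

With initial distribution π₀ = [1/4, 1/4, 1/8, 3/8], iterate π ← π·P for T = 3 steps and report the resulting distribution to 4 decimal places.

π = [0.2546, 0.2454, 0.2327, 0.2673]

t=0: π = [0.2500, 0.2500, 0.1250, 0.3750]
t=1: π = [0.2656, 0.2344, 0.2656, 0.2344]
t=2: π = [0.2500, 0.2500, 0.2129, 0.2871]
t=3: π = [0.2546, 0.2454, 0.2327, 0.2673]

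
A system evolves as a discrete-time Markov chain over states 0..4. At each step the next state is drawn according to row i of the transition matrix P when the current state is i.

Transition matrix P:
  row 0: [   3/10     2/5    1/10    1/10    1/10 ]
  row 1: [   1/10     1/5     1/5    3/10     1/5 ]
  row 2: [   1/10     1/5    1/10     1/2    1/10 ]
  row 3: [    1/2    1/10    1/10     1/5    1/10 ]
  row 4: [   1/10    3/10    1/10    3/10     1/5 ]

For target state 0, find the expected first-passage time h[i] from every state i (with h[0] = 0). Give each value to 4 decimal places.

First-step conditioning: h[0] = 0; for i ≠ 0, h[i] = 1 + Σ_k P[i][k]·h[k].
  h[1] = 1 + 1/5·h[1] + 1/5·h[2] + 3/10·h[3] + 1/5·h[4]
  h[2] = 1 + 1/5·h[1] + 1/10·h[2] + 1/2·h[3] + 1/10·h[4]
  h[3] = 1 + 1/10·h[1] + 1/10·h[2] + 1/5·h[3] + 1/10·h[4]
  h[4] = 1 + 3/10·h[1] + 1/10·h[2] + 3/10·h[3] + 1/5·h[4]
Solving the 4×4 linear system over states ≠ 0 gives exactly h = [0, 12170/2669, 11370/2669, 7810/2669, 12250/2669] (h[0] = 0 is the target).

h = [0.0000, 4.5598, 4.2600, 2.9262, 4.5897]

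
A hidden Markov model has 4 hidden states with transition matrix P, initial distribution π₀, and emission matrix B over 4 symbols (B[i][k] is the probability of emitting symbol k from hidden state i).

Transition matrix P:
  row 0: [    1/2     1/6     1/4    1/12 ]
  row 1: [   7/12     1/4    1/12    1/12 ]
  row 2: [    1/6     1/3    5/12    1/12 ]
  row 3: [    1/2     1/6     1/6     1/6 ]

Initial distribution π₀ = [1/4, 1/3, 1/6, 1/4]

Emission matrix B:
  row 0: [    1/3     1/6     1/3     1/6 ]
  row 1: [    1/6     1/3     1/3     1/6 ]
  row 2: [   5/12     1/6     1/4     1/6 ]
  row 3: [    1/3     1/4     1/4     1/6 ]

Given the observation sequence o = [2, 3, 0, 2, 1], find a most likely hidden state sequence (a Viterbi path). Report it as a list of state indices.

path = [1, 0, 0, 0, 0]

t=0: δ = [8.333e-02, 1.111e-01, 4.167e-02, 6.250e-02]  (obs o_0=2)
t=1: δ = [1.080e-02, 4.630e-03, 3.472e-03, 1.736e-03]  ψ = [1, 1, 0, 3]  (obs o_1=3)
t=2: δ = [1.800e-03, 3.001e-04, 1.125e-03, 3.001e-04]  ψ = [0, 0, 0, 0]  (obs o_2=0)
t=3: δ = [3.001e-04, 1.250e-04, 1.172e-04, 3.751e-05]  ψ = [0, 2, 2, 0]  (obs o_3=2)
t=4: δ = [2.501e-05, 1.667e-05, 1.250e-05, 6.251e-06]  ψ = [0, 0, 0, 0]  (obs o_4=1)
backtrack: best end state = 0; path = [1, 0, 0, 0, 0]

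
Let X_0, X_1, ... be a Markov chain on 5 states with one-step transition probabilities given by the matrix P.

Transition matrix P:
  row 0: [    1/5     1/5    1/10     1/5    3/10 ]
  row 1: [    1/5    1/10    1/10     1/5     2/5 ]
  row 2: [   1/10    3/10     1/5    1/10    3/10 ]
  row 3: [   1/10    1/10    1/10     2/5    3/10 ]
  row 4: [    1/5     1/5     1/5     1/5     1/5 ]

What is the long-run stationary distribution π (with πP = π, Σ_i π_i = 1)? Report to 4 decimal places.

π = [0.1625, 0.1737, 0.1432, 0.2321, 0.2885]

Balance equations π_j = Σ_i π_i·P[i][j]:
  π_0 = 1/5·π_0 + 1/5·π_1 + 1/10·π_2 + 1/10·π_3 + 1/5·π_4
  π_1 = 1/5·π_0 + 1/10·π_1 + 3/10·π_2 + 1/10·π_3 + 1/5·π_4
  π_2 = 1/10·π_0 + 1/10·π_1 + 1/5·π_2 + 1/10·π_3 + 1/5·π_4
  π_3 = 1/5·π_0 + 1/5·π_1 + 1/10·π_2 + 2/5·π_3 + 1/5·π_4
  normalize: π_0 + π_1 + π_2 + π_3 + π_4 = 1
Solving the linear system gives exactly π = [1414/8703, 168/967, 1246/8703, 2020/8703, 279/967].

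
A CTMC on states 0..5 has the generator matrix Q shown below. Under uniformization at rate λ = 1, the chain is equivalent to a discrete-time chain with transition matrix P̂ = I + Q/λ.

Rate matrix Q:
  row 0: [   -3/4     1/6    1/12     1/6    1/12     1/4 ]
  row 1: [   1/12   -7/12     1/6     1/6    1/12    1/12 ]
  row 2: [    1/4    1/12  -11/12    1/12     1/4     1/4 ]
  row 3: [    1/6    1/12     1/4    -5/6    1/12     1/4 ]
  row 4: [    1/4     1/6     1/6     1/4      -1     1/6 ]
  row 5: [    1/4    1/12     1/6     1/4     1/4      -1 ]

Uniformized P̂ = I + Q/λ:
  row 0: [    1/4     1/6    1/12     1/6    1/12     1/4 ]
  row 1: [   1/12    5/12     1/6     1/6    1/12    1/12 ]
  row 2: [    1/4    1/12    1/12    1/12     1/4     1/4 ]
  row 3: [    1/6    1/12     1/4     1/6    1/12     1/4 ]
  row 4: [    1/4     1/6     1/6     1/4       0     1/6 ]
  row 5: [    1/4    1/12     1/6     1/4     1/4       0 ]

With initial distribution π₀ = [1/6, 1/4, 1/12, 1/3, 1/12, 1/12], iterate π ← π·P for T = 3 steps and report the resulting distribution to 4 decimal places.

π = [0.2071, 0.1680, 0.1517, 0.1789, 0.1250, 0.1694]

t=0: π = [0.1667, 0.2500, 0.0833, 0.3333, 0.0833, 0.0833]
t=1: π = [0.1806, 0.1875, 0.1736, 0.1736, 0.1042, 0.1806]
t=2: π = [0.2043, 0.1696, 0.1516, 0.1759, 0.1337, 0.1649]
t=3: π = [0.2071, 0.1680, 0.1517, 0.1789, 0.1250, 0.1694]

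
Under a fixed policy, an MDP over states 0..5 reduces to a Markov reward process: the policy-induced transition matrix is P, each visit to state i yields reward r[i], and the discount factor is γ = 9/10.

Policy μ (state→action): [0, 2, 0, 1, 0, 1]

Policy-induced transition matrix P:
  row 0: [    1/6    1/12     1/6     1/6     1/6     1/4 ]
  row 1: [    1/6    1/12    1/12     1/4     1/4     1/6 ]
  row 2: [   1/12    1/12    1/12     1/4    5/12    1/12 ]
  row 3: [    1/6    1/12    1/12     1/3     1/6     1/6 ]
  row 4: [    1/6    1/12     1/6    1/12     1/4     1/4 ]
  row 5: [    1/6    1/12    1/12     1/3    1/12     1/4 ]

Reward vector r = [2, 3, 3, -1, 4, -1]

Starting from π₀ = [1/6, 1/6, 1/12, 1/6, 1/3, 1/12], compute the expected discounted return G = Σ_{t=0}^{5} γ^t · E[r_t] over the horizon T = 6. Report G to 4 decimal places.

t=0: π = [0.1667, 0.1667, 0.0833, 0.1667, 0.3333, 0.0833], E[r] = 2.1667, γ^t·E[r] = 2.166667, running G = 2.166667
t=1: π = [0.1597, 0.0833, 0.1250, 0.2014, 0.2222, 0.2083], E[r] = 1.4236, γ^t·E[r] = 1.281250, running G = 3.447917
t=2: π = [0.1563, 0.0833, 0.1152, 0.2338, 0.2060, 0.2054], E[r] = 1.2928, γ^t·E[r] = 1.047188, running G = 4.495104
t=3: π = [0.1571, 0.0833, 0.1135, 0.2392, 0.2024, 0.2044], E[r] = 1.2709, γ^t·E[r] = 0.926473, running G = 5.421577
t=4: π = [0.1572, 0.0833, 0.1133, 0.2401, 0.2018, 0.2042], E[r] = 1.2673, γ^t·E[r] = 0.831463, running G = 6.253040
t=5: π = [0.1572, 0.0833, 0.1133, 0.2403, 0.2017, 0.2042], E[r] = 1.2667, γ^t·E[r] = 0.747979, running G = 7.001018

G = 7.0010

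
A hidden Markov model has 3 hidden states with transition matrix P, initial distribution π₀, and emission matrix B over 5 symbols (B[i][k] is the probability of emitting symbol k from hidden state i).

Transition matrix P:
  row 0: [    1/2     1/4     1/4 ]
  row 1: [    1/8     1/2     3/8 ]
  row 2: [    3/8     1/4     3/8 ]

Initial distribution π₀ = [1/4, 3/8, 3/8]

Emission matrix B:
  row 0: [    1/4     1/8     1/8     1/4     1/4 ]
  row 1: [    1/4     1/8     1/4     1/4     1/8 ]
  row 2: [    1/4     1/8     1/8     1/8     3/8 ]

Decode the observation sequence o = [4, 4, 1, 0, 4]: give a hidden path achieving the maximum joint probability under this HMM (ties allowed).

path = [2, 2, 0, 0, 0]

t=0: δ = [6.250e-02, 4.688e-02, 1.406e-01]  (obs o_0=4)
t=1: δ = [1.318e-02, 4.395e-03, 1.978e-02]  ψ = [2, 2, 2]  (obs o_1=4)
t=2: δ = [9.270e-04, 6.180e-04, 9.270e-04]  ψ = [2, 2, 2]  (obs o_2=1)
t=3: δ = [1.159e-04, 7.725e-05, 8.690e-05]  ψ = [0, 1, 2]  (obs o_3=0)
t=4: δ = [1.448e-05, 4.828e-06, 1.222e-05]  ψ = [0, 1, 2]  (obs o_4=4)
backtrack: best end state = 0; path = [2, 2, 0, 0, 0]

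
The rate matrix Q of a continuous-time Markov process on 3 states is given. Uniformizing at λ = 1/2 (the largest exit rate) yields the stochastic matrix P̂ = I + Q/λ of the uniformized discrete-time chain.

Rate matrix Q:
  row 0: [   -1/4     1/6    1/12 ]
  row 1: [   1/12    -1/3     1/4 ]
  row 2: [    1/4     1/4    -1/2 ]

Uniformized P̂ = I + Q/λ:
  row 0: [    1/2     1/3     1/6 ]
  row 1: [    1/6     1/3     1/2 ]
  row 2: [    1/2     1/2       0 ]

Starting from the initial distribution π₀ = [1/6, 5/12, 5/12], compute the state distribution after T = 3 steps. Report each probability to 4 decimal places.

t=0: π = [0.1667, 0.4167, 0.4167]
t=1: π = [0.3611, 0.4028, 0.2361]
t=2: π = [0.3657, 0.3727, 0.2616]
t=3: π = [0.3758, 0.3769, 0.2473]

π = [0.3758, 0.3769, 0.2473]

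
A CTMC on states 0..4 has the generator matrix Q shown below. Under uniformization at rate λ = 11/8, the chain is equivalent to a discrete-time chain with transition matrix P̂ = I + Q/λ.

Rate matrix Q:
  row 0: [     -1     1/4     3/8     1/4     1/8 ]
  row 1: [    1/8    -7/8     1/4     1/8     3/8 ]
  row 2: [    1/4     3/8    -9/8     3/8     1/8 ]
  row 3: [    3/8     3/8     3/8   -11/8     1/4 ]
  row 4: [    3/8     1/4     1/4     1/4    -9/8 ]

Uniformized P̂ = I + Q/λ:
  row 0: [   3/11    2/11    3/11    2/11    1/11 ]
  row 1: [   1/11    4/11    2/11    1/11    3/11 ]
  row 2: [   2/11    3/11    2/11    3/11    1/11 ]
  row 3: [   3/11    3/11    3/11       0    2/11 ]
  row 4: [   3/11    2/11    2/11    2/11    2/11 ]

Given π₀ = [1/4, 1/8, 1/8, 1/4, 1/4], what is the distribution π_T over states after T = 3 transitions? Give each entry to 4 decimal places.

π = [0.2061, 0.2626, 0.2150, 0.1496, 0.1667]

t=0: π = [0.2500, 0.1250, 0.1250, 0.2500, 0.2500]
t=1: π = [0.2386, 0.2386, 0.2273, 0.1364, 0.1591]
t=2: π = [0.2087, 0.2583, 0.2159, 0.1560, 0.1612]
t=3: π = [0.2061, 0.2626, 0.2150, 0.1496, 0.1667]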